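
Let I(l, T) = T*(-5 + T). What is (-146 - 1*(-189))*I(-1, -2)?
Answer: 602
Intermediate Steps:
(-146 - 1*(-189))*I(-1, -2) = (-146 - 1*(-189))*(-2*(-5 - 2)) = (-146 + 189)*(-2*(-7)) = 43*14 = 602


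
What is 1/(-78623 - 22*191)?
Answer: -1/82825 ≈ -1.2074e-5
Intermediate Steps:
1/(-78623 - 22*191) = 1/(-78623 - 4202) = 1/(-82825) = -1/82825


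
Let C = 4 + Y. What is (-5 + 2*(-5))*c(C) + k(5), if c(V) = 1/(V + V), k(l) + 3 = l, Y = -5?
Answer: 19/2 ≈ 9.5000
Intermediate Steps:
k(l) = -3 + l
C = -1 (C = 4 - 5 = -1)
c(V) = 1/(2*V)
(-5 + 2*(-5))*c(C) + k(5) = (-5 + 2*(-5))*((1/2)/(-1)) + (-3 + 5) = (-5 - 10)*((1/2)*(-1)) + 2 = -15*(-1/2) + 2 = 15/2 + 2 = 19/2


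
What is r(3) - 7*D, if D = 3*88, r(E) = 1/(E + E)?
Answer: -11087/6 ≈ -1847.8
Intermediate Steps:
r(E) = 1/(2*E)
D = 264
r(3) - 7*D = (½)/3 - 7*264 = (½)*(⅓) - 1848 = ⅙ - 1848 = -11087/6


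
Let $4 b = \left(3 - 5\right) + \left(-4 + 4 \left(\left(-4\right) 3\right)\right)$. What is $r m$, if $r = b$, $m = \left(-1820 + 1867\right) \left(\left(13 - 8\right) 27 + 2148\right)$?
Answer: $- \frac{2897127}{2} \approx -1.4486 \cdot 10^{6}$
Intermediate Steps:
$m = 107301$ ($m = 47 \left(5 \cdot 27 + 2148\right) = 47 \left(135 + 2148\right) = 47 \cdot 2283 = 107301$)
$b = - \frac{27}{2}$ ($b = \frac{\left(3 - 5\right) + \left(-4 + 4 \left(\left(-4\right) 3\right)\right)}{4} = \frac{-2 + \left(-4 + 4 \left(-12\right)\right)}{4} = \frac{-2 - 52}{4} = \frac{1}{4} \left(-54\right) = - \frac{27}{2} \approx -13.5$)
$r = - \frac{27}{2} \approx -13.5$
$r m = \left(- \frac{27}{2}\right) 107301 = - \frac{2897127}{2}$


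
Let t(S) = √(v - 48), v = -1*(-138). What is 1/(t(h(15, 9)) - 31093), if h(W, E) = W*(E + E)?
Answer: -31093/966774559 - 3*√10/966774559 ≈ -3.2171e-5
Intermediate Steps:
v = 138
h(W, E) = 2*E*W (h(W, E) = W*(2*E) = 2*E*W)
t(S) = 3*√10 (t(S) = √(138 - 48) = √90 = 3*√10)
1/(t(h(15, 9)) - 31093) = 1/(3*√10 - 31093) = 1/(-31093 + 3*√10)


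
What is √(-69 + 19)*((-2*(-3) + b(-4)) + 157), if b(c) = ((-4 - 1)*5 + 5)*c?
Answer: 1215*I*√2 ≈ 1718.3*I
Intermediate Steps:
b(c) = -20*c (b(c) = (-5*5 + 5)*c = (-25 + 5)*c = -20*c)
√(-69 + 19)*((-2*(-3) + b(-4)) + 157) = √(-69 + 19)*((-2*(-3) - 20*(-4)) + 157) = √(-50)*((6 + 80) + 157) = (5*I*√2)*(86 + 157) = (5*I*√2)*243 = 1215*I*√2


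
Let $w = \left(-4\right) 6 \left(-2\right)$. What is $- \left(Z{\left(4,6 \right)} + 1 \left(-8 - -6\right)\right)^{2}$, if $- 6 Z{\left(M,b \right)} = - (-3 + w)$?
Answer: $- \frac{121}{4} \approx -30.25$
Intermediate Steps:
$w = 48$ ($w = \left(-24\right) \left(-2\right) = 48$)
$Z{\left(M,b \right)} = \frac{15}{2}$ ($Z{\left(M,b \right)} = - \frac{\left(-1\right) \left(-3 + 48\right)}{6} = - \frac{\left(-1\right) 45}{6} = \left(- \frac{1}{6}\right) \left(-45\right) = \frac{15}{2}$)
$- \left(Z{\left(4,6 \right)} + 1 \left(-8 - -6\right)\right)^{2} = - \left(\frac{15}{2} + 1 \left(-8 - -6\right)\right)^{2} = - \left(\frac{15}{2} + 1 \left(-8 + 6\right)\right)^{2} = - \left(\frac{15}{2} + 1 \left(-2\right)\right)^{2} = - \left(\frac{15}{2} - 2\right)^{2} = - \left(\frac{11}{2}\right)^{2} = \left(-1\right) \frac{121}{4} = - \frac{121}{4}$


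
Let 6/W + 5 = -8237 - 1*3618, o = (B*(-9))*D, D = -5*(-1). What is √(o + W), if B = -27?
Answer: √42725335710/5930 ≈ 34.857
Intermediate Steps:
D = 5
o = 1215 (o = -27*(-9)*5 = 243*5 = 1215)
W = -3/5930 (W = 6/(-5 + (-8237 - 1*3618)) = 6/(-5 + (-8237 - 3618)) = 6/(-5 - 11855) = 6/(-11860) = 6*(-1/11860) = -3/5930 ≈ -0.00050590)
√(o + W) = √(1215 - 3/5930) = √(7204947/5930) = √42725335710/5930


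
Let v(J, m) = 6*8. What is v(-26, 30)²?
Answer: 2304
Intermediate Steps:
v(J, m) = 48
v(-26, 30)² = 48² = 2304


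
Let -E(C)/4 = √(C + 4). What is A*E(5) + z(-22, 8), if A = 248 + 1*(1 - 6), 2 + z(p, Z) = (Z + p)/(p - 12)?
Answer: -49599/17 ≈ -2917.6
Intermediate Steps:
z(p, Z) = -2 + (Z + p)/(-12 + p) (z(p, Z) = -2 + (Z + p)/(p - 12) = -2 + (Z + p)/(-12 + p))
E(C) = -4*√(4 + C) (E(C) = -4*√(C + 4) = -4*√(4 + C))
A = 243 (A = 248 + 1*(-5) = 248 - 5 = 243)
A*E(5) + z(-22, 8) = 243*(-4*√(4 + 5)) + (24 + 8 - 1*(-22))/(-12 - 22) = 243*(-4*√9) + (24 + 8 + 22)/(-34) = 243*(-4*3) - 1/34*54 = 243*(-12) - 27/17 = -2916 - 27/17 = -49599/17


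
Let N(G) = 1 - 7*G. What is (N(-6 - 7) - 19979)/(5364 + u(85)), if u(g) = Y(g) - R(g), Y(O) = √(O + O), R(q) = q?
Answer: -104983473/27867671 + 19887*√170/27867671 ≈ -3.7579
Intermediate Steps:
Y(O) = √2*√O (Y(O) = √(2*O) = √2*√O)
u(g) = -g + √2*√g (u(g) = √2*√g - g = -g + √2*√g)
(N(-6 - 7) - 19979)/(5364 + u(85)) = ((1 - 7*(-6 - 7)) - 19979)/(5364 + (-1*85 + √2*√85)) = ((1 - 7*(-13)) - 19979)/(5364 + (-85 + √170)) = ((1 + 91) - 19979)/(5279 + √170) = (92 - 19979)/(5279 + √170) = -19887/(5279 + √170)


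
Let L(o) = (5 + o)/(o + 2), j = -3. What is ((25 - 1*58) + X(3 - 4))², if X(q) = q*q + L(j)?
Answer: 1156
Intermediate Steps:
L(o) = (5 + o)/(2 + o)
X(q) = -2 + q² (X(q) = q*q + (5 - 3)/(2 - 3) = q² + 2/(-1) = q² - 1*2 = q² - 2 = -2 + q²)
((25 - 1*58) + X(3 - 4))² = ((25 - 1*58) + (-2 + (3 - 4)²))² = ((25 - 58) + (-2 + (-1)²))² = (-33 + (-2 + 1))² = (-33 - 1)² = (-34)² = 1156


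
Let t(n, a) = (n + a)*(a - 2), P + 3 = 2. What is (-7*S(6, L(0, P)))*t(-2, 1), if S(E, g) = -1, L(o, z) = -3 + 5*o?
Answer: 7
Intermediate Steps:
P = -1 (P = -3 + 2 = -1)
t(n, a) = (-2 + a)*(a + n) (t(n, a) = (a + n)*(-2 + a) = (-2 + a)*(a + n))
(-7*S(6, L(0, P)))*t(-2, 1) = (-7*(-1))*(1² - 2*1 - 2*(-2) + 1*(-2)) = 7*(1 - 2 + 4 - 2) = 7*1 = 7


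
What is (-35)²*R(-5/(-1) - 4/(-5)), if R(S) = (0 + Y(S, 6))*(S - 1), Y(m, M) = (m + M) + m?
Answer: 103488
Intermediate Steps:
Y(m, M) = M + 2*m (Y(m, M) = (M + m) + m = M + 2*m)
R(S) = (-1 + S)*(6 + 2*S) (R(S) = (0 + (6 + 2*S))*(S - 1) = (6 + 2*S)*(-1 + S) = (-1 + S)*(6 + 2*S))
(-35)²*R(-5/(-1) - 4/(-5)) = (-35)²*(2*(-1 + (-5/(-1) - 4/(-5)))*(3 + (-5/(-1) - 4/(-5)))) = 1225*(2*(-1 + (-5*(-1) - 4*(-⅕)))*(3 + (-5*(-1) - 4*(-⅕)))) = 1225*(2*(-1 + (5 + ⅘))*(3 + (5 + ⅘))) = 1225*(2*(-1 + 29/5)*(3 + 29/5)) = 1225*(2*(24/5)*(44/5)) = 1225*(2112/25) = 103488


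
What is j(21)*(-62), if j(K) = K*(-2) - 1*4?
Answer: 2852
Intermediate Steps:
j(K) = -4 - 2*K (j(K) = -2*K - 4 = -4 - 2*K)
j(21)*(-62) = (-4 - 2*21)*(-62) = (-4 - 42)*(-62) = -46*(-62) = 2852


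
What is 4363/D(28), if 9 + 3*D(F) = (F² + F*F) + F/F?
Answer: 4363/520 ≈ 8.3904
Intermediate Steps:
D(F) = -8/3 + 2*F²/3 (D(F) = -3 + ((F² + F*F) + F/F)/3 = -3 + ((F² + F²) + 1)/3 = -3 + (2*F² + 1)/3 = -3 + (1 + 2*F²)/3 = -3 + (⅓ + 2*F²/3) = -8/3 + 2*F²/3)
4363/D(28) = 4363/(-8/3 + (⅔)*28²) = 4363/(-8/3 + (⅔)*784) = 4363/(-8/3 + 1568/3) = 4363/520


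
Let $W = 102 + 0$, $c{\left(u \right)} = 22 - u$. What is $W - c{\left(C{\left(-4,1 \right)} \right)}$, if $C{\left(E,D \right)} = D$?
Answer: $81$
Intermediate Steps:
$W = 102$
$W - c{\left(C{\left(-4,1 \right)} \right)} = 102 - \left(22 - 1\right) = 102 - 21 = 81$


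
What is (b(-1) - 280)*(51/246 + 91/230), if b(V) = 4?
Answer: -34116/205 ≈ -166.42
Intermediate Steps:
(b(-1) - 280)*(51/246 + 91/230) = (4 - 280)*(51/246 + 91/230) = -276*(51*(1/246) + 91*(1/230)) = -276*(17/82 + 91/230) = -276*2843/4715 = -34116/205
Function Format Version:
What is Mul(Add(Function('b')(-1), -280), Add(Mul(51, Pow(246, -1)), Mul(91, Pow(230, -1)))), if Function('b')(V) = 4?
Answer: Rational(-34116, 205) ≈ -166.42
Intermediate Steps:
Mul(Add(Function('b')(-1), -280), Add(Mul(51, Pow(246, -1)), Mul(91, Pow(230, -1)))) = Mul(Add(4, -280), Add(Mul(51, Pow(246, -1)), Mul(91, Pow(230, -1)))) = Mul(-276, Add(Mul(51, Rational(1, 246)), Mul(91, Rational(1, 230)))) = Mul(-276, Add(Rational(17, 82), Rational(91, 230))) = Mul(-276, Rational(2843, 4715)) = Rational(-34116, 205)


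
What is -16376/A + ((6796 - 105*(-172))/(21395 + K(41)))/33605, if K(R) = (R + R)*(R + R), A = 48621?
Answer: -132248824432/392682725435 ≈ -0.33678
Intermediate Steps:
K(R) = 4*R² (K(R) = (2*R)*(2*R) = 4*R²)
-16376/A + ((6796 - 105*(-172))/(21395 + K(41)))/33605 = -16376/48621 + ((6796 - 105*(-172))/(21395 + 4*41²))/33605 = -16376*1/48621 + ((6796 + 18060)/(21395 + 4*1681))*(1/33605) = -16376/48621 + (24856/(21395 + 6724))*(1/33605) = -16376/48621 + (24856/28119)*(1/33605) = -16376/48621 + (24856*(1/28119))*(1/33605) = -16376/48621 + (1912/2163)*(1/33605) = -16376/48621 + 1912/72687615 = -132248824432/392682725435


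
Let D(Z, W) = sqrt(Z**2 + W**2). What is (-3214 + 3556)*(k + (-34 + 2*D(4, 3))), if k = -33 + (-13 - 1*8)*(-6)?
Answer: 23598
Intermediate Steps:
D(Z, W) = sqrt(W**2 + Z**2)
k = 93 (k = -33 + (-13 - 8)*(-6) = -33 - 21*(-6) = -33 + 126 = 93)
(-3214 + 3556)*(k + (-34 + 2*D(4, 3))) = (-3214 + 3556)*(93 + (-34 + 2*sqrt(3**2 + 4**2))) = 342*(93 + (-34 + 2*sqrt(9 + 16))) = 342*(93 + (-34 + 2*sqrt(25))) = 342*(93 + (-34 + 2*5)) = 342*(93 + (-34 + 10)) = 342*(93 - 24) = 342*69 = 23598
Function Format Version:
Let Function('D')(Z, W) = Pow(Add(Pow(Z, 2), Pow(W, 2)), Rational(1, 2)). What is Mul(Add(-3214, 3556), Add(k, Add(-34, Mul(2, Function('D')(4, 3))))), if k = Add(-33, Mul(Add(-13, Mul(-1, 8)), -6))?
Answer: 23598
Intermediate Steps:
Function('D')(Z, W) = Pow(Add(Pow(W, 2), Pow(Z, 2)), Rational(1, 2))
k = 93 (k = Add(-33, Mul(Add(-13, -8), -6)) = Add(-33, Mul(-21, -6)) = Add(-33, 126) = 93)
Mul(Add(-3214, 3556), Add(k, Add(-34, Mul(2, Function('D')(4, 3))))) = Mul(Add(-3214, 3556), Add(93, Add(-34, Mul(2, Pow(Add(Pow(3, 2), Pow(4, 2)), Rational(1, 2)))))) = Mul(342, Add(93, Add(-34, Mul(2, Pow(Add(9, 16), Rational(1, 2)))))) = Mul(342, Add(93, Add(-34, Mul(2, Pow(25, Rational(1, 2)))))) = Mul(342, Add(93, Add(-34, Mul(2, 5)))) = Mul(342, Add(93, Add(-34, 10))) = Mul(342, Add(93, -24)) = Mul(342, 69) = 23598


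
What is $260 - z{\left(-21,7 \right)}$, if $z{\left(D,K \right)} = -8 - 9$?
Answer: $277$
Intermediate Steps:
$z{\left(D,K \right)} = -17$
$260 - z{\left(-21,7 \right)} = 260 - -17 = 260 + 17 = 277$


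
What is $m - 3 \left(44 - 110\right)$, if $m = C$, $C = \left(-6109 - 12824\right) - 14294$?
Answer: $-33029$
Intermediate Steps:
$C = -33227$ ($C = -18933 - 14294 = -33227$)
$m = -33227$
$m - 3 \left(44 - 110\right) = -33227 - 3 \left(44 - 110\right) = -33227 - -198 = -33227 + 198 = -33029$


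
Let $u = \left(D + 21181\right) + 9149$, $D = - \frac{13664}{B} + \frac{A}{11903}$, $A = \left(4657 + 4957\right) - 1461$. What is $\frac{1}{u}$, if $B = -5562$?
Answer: $\frac{33102243}{1004095024979} \approx 3.2967 \cdot 10^{-5}$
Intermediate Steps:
$A = 8153$ ($A = 9614 - 1461 = 8153$)
$D = \frac{103994789}{33102243}$ ($D = - \frac{13664}{-5562} + \frac{8153}{11903} = \left(-13664\right) \left(- \frac{1}{5562}\right) + 8153 \cdot \frac{1}{11903} = \frac{6832}{2781} + \frac{8153}{11903} = \frac{103994789}{33102243} \approx 3.1416$)
$u = \frac{1004095024979}{33102243}$ ($u = \left(\frac{103994789}{33102243} + 21181\right) + 9149 = \frac{701242603772}{33102243} + 9149 = \frac{1004095024979}{33102243} \approx 30333.0$)
$\frac{1}{u} = \frac{1}{\frac{1004095024979}{33102243}} = \frac{33102243}{1004095024979}$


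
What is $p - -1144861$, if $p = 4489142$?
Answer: $5634003$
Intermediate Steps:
$p - -1144861 = 4489142 - -1144861 = 4489142 + 1144861 = 5634003$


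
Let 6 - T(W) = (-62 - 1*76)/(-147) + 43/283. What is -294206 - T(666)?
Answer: -4079822679/13867 ≈ -2.9421e+5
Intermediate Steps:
T(W) = 68077/13867 (T(W) = 6 - ((-62 - 1*76)/(-147) + 43/283) = 6 - ((-62 - 76)*(-1/147) + 43*(1/283)) = 6 - (-138*(-1/147) + 43/283) = 6 - (46/49 + 43/283) = 6 - 1*15125/13867 = 6 - 15125/13867 = 68077/13867)
-294206 - T(666) = -294206 - 1*68077/13867 = -294206 - 68077/13867 = -4079822679/13867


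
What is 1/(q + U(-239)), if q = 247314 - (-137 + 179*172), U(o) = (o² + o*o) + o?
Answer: 1/330666 ≈ 3.0242e-6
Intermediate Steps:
U(o) = o + 2*o² (U(o) = (o² + o²) + o = 2*o² + o = o + 2*o²)
q = 216663 (q = 247314 - (-137 + 30788) = 247314 - 1*30651 = 247314 - 30651 = 216663)
1/(q + U(-239)) = 1/(216663 - 239*(1 + 2*(-239))) = 1/(216663 - 239*(1 - 478)) = 1/(216663 - 239*(-477)) = 1/(216663 + 114003) = 1/330666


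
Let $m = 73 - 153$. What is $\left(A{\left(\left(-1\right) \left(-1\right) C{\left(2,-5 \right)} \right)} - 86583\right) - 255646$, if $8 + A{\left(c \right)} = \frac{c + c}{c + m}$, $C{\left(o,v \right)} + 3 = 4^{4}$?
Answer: $- \frac{59206495}{173} \approx -3.4223 \cdot 10^{5}$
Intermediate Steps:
$C{\left(o,v \right)} = 253$ ($C{\left(o,v \right)} = -3 + 4^{4} = -3 + 256 = 253$)
$m = -80$
$A{\left(c \right)} = -8 + \frac{2 c}{-80 + c}$ ($A{\left(c \right)} = -8 + \frac{c + c}{c - 80} = -8 + \frac{2 c}{-80 + c}$)
$\left(A{\left(\left(-1\right) \left(-1\right) C{\left(2,-5 \right)} \right)} - 86583\right) - 255646 = \left(\frac{2 \left(320 - 3 \left(-1\right) \left(-1\right) 253\right)}{-80 + \left(-1\right) \left(-1\right) 253} - 86583\right) - 255646 = \left(\frac{2 \left(320 - 3 \cdot 1 \cdot 253\right)}{-80 + 1 \cdot 253} - 86583\right) - 255646 = \left(\frac{2 \left(320 - 759\right)}{-80 + 253} - 86583\right) - 255646 = \left(\frac{2 \left(320 - 759\right)}{173} - 86583\right) - 255646 = \left(2 \cdot \frac{1}{173} \left(-439\right) - 86583\right) - 255646 = \left(- \frac{878}{173} - 86583\right) - 255646 = - \frac{14979737}{173} - 255646 = - \frac{59206495}{173}$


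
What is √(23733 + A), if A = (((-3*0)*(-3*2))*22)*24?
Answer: 9*√293 ≈ 154.06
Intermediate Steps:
A = 0 (A = ((0*(-6))*22)*24 = (0*22)*24 = 0*24 = 0)
√(23733 + A) = √(23733 + 0) = √23733 = 9*√293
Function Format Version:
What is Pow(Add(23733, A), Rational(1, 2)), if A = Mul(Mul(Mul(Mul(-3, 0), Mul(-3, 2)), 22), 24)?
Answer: Mul(9, Pow(293, Rational(1, 2))) ≈ 154.06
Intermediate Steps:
A = 0 (A = Mul(Mul(Mul(0, -6), 22), 24) = Mul(Mul(0, 22), 24) = Mul(0, 24) = 0)
Pow(Add(23733, A), Rational(1, 2)) = Pow(Add(23733, 0), Rational(1, 2)) = Pow(23733, Rational(1, 2)) = Mul(9, Pow(293, Rational(1, 2)))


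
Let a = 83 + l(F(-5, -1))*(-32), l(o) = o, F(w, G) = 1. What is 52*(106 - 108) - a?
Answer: -155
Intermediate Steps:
a = 51 (a = 83 + 1*(-32) = 83 - 32 = 51)
52*(106 - 108) - a = 52*(106 - 108) - 1*51 = 52*(-2) - 51 = -104 - 51 = -155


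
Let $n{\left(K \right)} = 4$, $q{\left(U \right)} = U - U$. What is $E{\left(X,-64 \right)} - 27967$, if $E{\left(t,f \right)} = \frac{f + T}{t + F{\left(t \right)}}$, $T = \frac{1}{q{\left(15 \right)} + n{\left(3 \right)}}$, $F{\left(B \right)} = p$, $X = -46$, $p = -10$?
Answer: $- \frac{6264353}{224} \approx -27966.0$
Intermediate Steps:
$q{\left(U \right)} = 0$
$F{\left(B \right)} = -10$
$T = \frac{1}{4}$ ($T = \frac{1}{0 + 4} = \frac{1}{4} \approx 0.25$)
$E{\left(t,f \right)} = \frac{\frac{1}{4} + f}{-10 + t}$ ($E{\left(t,f \right)} = \frac{f + \frac{1}{4}}{t - 10} = \frac{\frac{1}{4} + f}{-10 + t}$)
$E{\left(X,-64 \right)} - 27967 = \frac{\frac{1}{4} - 64}{-10 - 46} - 27967 = \frac{1}{-56} \left(- \frac{255}{4}\right) - 27967 = \left(- \frac{1}{56}\right) \left(- \frac{255}{4}\right) - 27967 = \frac{255}{224} - 27967 = - \frac{6264353}{224}$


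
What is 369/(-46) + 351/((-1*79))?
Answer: -45297/3634 ≈ -12.465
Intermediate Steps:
369/(-46) + 351/((-1*79)) = 369*(-1/46) + 351/(-79) = -369/46 + 351*(-1/79) = -369/46 - 351/79 = -45297/3634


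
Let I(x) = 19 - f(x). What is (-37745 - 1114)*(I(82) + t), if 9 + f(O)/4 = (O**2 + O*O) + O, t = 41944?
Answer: 471009939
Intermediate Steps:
f(O) = -36 + 4*O + 8*O**2 (f(O) = -36 + 4*((O**2 + O*O) + O) = -36 + 4*((O**2 + O**2) + O) = -36 + 4*(2*O**2 + O) = -36 + 4*(O + 2*O**2) = -36 + (4*O + 8*O**2) = -36 + 4*O + 8*O**2)
I(x) = 55 - 8*x**2 - 4*x (I(x) = 19 - (-36 + 4*x + 8*x**2) = 19 + (36 - 8*x**2 - 4*x) = 55 - 8*x**2 - 4*x)
(-37745 - 1114)*(I(82) + t) = (-37745 - 1114)*((55 - 8*82**2 - 4*82) + 41944) = -38859*((55 - 8*6724 - 328) + 41944) = -38859*((55 - 53792 - 328) + 41944) = -38859*(-54065 + 41944) = -38859*(-12121) = 471009939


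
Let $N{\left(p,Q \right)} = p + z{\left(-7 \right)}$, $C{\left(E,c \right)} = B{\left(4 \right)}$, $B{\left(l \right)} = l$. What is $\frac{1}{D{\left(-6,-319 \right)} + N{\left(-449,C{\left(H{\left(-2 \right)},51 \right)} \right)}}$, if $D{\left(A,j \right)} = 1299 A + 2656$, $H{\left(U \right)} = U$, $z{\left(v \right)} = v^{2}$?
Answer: $- \frac{1}{5538} \approx -0.00018057$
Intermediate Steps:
$C{\left(E,c \right)} = 4$
$D{\left(A,j \right)} = 2656 + 1299 A$
$N{\left(p,Q \right)} = 49 + p$ ($N{\left(p,Q \right)} = p + \left(-7\right)^{2} = p + 49 = 49 + p$)
$\frac{1}{D{\left(-6,-319 \right)} + N{\left(-449,C{\left(H{\left(-2 \right)},51 \right)} \right)}} = \frac{1}{\left(2656 + 1299 \left(-6\right)\right) + \left(49 - 449\right)} = \frac{1}{\left(2656 - 7794\right) - 400} = \frac{1}{-5138 - 400} = \frac{1}{-5538} = - \frac{1}{5538}$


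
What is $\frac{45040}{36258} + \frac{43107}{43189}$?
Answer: $\frac{1754103083}{782973381} \approx 2.2403$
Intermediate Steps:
$\frac{45040}{36258} + \frac{43107}{43189} = 45040 \cdot \frac{1}{36258} + 43107 \cdot \frac{1}{43189} = \frac{22520}{18129} + \frac{43107}{43189} = \frac{1754103083}{782973381}$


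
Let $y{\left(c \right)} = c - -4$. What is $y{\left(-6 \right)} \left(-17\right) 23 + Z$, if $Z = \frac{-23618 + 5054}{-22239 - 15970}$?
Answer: $\frac{29898002}{38209} \approx 782.49$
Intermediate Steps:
$y{\left(c \right)} = 4 + c$ ($y{\left(c \right)} = c + 4 = 4 + c$)
$Z = \frac{18564}{38209}$ ($Z = - \frac{18564}{-38209} = \left(-18564\right) \left(- \frac{1}{38209}\right) = \frac{18564}{38209} \approx 0.48585$)
$y{\left(-6 \right)} \left(-17\right) 23 + Z = \left(4 - 6\right) \left(-17\right) 23 + \frac{18564}{38209} = \left(-2\right) \left(-17\right) 23 + \frac{18564}{38209} = 34 \cdot 23 + \frac{18564}{38209} = 782 + \frac{18564}{38209} = \frac{29898002}{38209}$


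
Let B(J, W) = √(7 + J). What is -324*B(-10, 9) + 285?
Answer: 285 - 324*I*√3 ≈ 285.0 - 561.18*I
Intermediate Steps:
-324*B(-10, 9) + 285 = -324*√(7 - 10) + 285 = -324*I*√3 + 285 = 285 - 324*I*√3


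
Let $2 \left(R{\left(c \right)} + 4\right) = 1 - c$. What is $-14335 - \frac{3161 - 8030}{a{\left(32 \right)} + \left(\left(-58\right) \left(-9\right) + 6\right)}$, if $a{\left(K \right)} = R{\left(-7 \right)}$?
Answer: $- \frac{2521337}{176} \approx -14326.0$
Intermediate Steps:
$R{\left(c \right)} = - \frac{7}{2} - \frac{c}{2}$ ($R{\left(c \right)} = -4 + \frac{1 - c}{2} = -4 - \left(- \frac{1}{2} + \frac{c}{2}\right) = - \frac{7}{2} - \frac{c}{2}$)
$a{\left(K \right)} = 0$ ($a{\left(K \right)} = - \frac{7}{2} - - \frac{7}{2} = - \frac{7}{2} + \frac{7}{2} = 0$)
$-14335 - \frac{3161 - 8030}{a{\left(32 \right)} + \left(\left(-58\right) \left(-9\right) + 6\right)} = -14335 - \frac{3161 - 8030}{0 + \left(\left(-58\right) \left(-9\right) + 6\right)} = -14335 - - \frac{4869}{0 + \left(522 + 6\right)} = -14335 - - \frac{4869}{0 + 528} = -14335 - - \frac{4869}{528} = -14335 - \left(-4869\right) \frac{1}{528} = -14335 - - \frac{1623}{176} = -14335 + \frac{1623}{176} = - \frac{2521337}{176}$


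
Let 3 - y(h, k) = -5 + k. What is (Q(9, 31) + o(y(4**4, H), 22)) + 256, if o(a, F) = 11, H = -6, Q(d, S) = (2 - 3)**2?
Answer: 268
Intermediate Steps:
Q(d, S) = 1 (Q(d, S) = (-1)**2 = 1)
y(h, k) = 8 - k (y(h, k) = 3 - (-5 + k) = 3 + (5 - k) = 8 - k)
(Q(9, 31) + o(y(4**4, H), 22)) + 256 = (1 + 11) + 256 = 12 + 256 = 268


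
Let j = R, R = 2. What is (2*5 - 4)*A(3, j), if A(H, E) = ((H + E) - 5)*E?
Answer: 0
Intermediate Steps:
j = 2
A(H, E) = E*(-5 + E + H) (A(H, E) = ((E + H) - 5)*E = (-5 + E + H)*E = E*(-5 + E + H))
(2*5 - 4)*A(3, j) = (2*5 - 4)*(2*(-5 + 2 + 3)) = (10 - 4)*(2*0) = 6*0 = 0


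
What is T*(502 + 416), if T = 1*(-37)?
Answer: -33966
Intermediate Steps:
T = -37
T*(502 + 416) = -37*(502 + 416) = -37*918 = -33966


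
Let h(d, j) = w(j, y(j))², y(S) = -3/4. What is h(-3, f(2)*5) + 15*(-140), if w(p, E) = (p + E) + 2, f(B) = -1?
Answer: -33375/16 ≈ -2085.9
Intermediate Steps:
y(S) = -¾ (y(S) = -3*¼ = -¾)
w(p, E) = 2 + E + p (w(p, E) = (E + p) + 2 = 2 + E + p)
h(d, j) = (5/4 + j)² (h(d, j) = (2 - ¾ + j)² = (5/4 + j)²)
h(-3, f(2)*5) + 15*(-140) = (5 + 4*(-1*5))²/16 + 15*(-140) = (5 + 4*(-5))²/16 - 2100 = (5 - 20)²/16 - 2100 = (1/16)*(-15)² - 2100 = (1/16)*225 - 2100 = 225/16 - 2100 = -33375/16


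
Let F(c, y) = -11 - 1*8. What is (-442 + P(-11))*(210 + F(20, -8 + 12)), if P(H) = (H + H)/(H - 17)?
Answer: -1179807/14 ≈ -84272.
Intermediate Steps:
F(c, y) = -19 (F(c, y) = -11 - 8 = -19)
P(H) = 2*H/(-17 + H) (P(H) = (2*H)/(-17 + H) = 2*H/(-17 + H))
(-442 + P(-11))*(210 + F(20, -8 + 12)) = (-442 + 2*(-11)/(-17 - 11))*(210 - 19) = (-442 + 2*(-11)/(-28))*191 = (-442 + 2*(-11)*(-1/28))*191 = (-442 + 11/14)*191 = -6177/14*191 = -1179807/14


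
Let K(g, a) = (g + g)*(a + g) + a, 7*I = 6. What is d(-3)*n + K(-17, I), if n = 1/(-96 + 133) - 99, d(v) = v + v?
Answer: 296180/259 ≈ 1143.6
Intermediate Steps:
I = 6/7 (I = (⅐)*6 = 6/7 ≈ 0.85714)
K(g, a) = a + 2*g*(a + g) (K(g, a) = (2*g)*(a + g) + a = 2*g*(a + g) + a = a + 2*g*(a + g))
d(v) = 2*v
n = -3662/37 (n = 1/37 - 99 = -3662/37 ≈ -98.973)
d(-3)*n + K(-17, I) = (2*(-3))*(-3662/37) + (6/7 + 2*(-17)² + 2*(6/7)*(-17)) = -6*(-3662/37) + (6/7 + 2*289 - 204/7) = 21972/37 + (6/7 + 578 - 204/7) = 21972/37 + 3848/7 = 296180/259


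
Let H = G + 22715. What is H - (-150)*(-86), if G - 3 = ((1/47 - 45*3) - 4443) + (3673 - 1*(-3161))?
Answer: 567479/47 ≈ 12074.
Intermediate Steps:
G = 106174/47 (G = 3 + (((1/47 - 45*3) - 4443) + (3673 - 1*(-3161))) = 3 + (((1/47 - 135) - 4443) + (3673 + 3161)) = 3 + ((-6344/47 - 4443) + 6834) = 3 + (-215165/47 + 6834) = 3 + 106033/47 = 106174/47 ≈ 2259.0)
H = 1173779/47 (H = 106174/47 + 22715 = 1173779/47 ≈ 24974.)
H - (-150)*(-86) = 1173779/47 - (-150)*(-86) = 1173779/47 - 1*12900 = 1173779/47 - 12900 = 567479/47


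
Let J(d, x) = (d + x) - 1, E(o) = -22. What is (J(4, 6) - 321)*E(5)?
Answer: 6864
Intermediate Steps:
J(d, x) = -1 + d + x
(J(4, 6) - 321)*E(5) = ((-1 + 4 + 6) - 321)*(-22) = (9 - 321)*(-22) = -312*(-22) = 6864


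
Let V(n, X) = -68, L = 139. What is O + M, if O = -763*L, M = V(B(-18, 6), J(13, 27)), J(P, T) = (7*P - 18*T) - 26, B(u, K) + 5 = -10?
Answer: -106125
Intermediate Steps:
B(u, K) = -15 (B(u, K) = -5 - 10 = -15)
J(P, T) = -26 - 18*T + 7*P (J(P, T) = (-18*T + 7*P) - 26 = -26 - 18*T + 7*P)
M = -68
O = -106057 (O = -763*139 = -106057)
O + M = -106057 - 68 = -106125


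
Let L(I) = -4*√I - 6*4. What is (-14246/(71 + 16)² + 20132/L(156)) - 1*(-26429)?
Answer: 4038631877/151380 - 5033*√39/60 ≈ 26155.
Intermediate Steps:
L(I) = -24 - 4*√I (L(I) = -4*√I - 24 = -24 - 4*√I)
(-14246/(71 + 16)² + 20132/L(156)) - 1*(-26429) = (-14246/(71 + 16)² + 20132/(-24 - 8*√39)) - 1*(-26429) = (-14246/(87²) + 20132/(-24 - 8*√39)) + 26429 = (-14246/7569 + 20132/(-24 - 8*√39)) + 26429 = 200026855/7569 + 20132/(-24 - 8*√39)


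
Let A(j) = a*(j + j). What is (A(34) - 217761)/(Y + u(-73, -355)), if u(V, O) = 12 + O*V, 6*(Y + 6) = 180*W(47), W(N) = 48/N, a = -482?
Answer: -11775239/1219727 ≈ -9.6540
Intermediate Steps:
A(j) = -964*j (A(j) = -482*(j + j) = -964*j)
Y = 1158/47 (Y = -6 + (180*(48/47))/6 = -6 + (⅙)*(8640/47) = -6 + 1440/47 = 1158/47 ≈ 24.638)
(A(34) - 217761)/(Y + u(-73, -355)) = (-964*34 - 217761)/(1158/47 + (12 - 355*(-73))) = (-32776 - 217761)/(1158/47 + (12 + 25915)) = -250537/(1158/47 + 25927) = -250537/1219727/47 = -250537*47/1219727 = -11775239/1219727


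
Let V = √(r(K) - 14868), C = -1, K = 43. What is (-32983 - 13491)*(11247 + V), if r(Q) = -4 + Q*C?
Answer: -522693078 - 46474*I*√14915 ≈ -5.2269e+8 - 5.6757e+6*I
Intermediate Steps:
r(Q) = -4 - Q (r(Q) = -4 + Q*(-1) = -4 - Q)
V = I*√14915 (V = √((-4 - 1*43) - 14868) = √((-4 - 43) - 14868) = √(-47 - 14868) = √(-14915) = I*√14915 ≈ 122.13*I)
(-32983 - 13491)*(11247 + V) = (-32983 - 13491)*(11247 + I*√14915) = -46474*(11247 + I*√14915) = -522693078 - 46474*I*√14915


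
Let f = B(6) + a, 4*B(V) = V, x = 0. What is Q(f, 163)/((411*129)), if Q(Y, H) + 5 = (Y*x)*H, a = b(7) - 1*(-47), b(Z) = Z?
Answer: -5/53019 ≈ -9.4306e-5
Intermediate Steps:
B(V) = V/4
a = 54 (a = 7 - 1*(-47) = 7 + 47 = 54)
f = 111/2 (f = (¼)*6 + 54 = 3/2 + 54 = 111/2 ≈ 55.500)
Q(Y, H) = -5 (Q(Y, H) = -5 + (Y*0)*H = -5 + 0*H = -5 + 0 = -5)
Q(f, 163)/((411*129)) = -5/(411*129) = -5/53019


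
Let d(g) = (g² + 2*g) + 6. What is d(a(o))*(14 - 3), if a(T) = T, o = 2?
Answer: 154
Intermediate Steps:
d(g) = 6 + g² + 2*g
d(a(o))*(14 - 3) = (6 + 2² + 2*2)*(14 - 3) = (6 + 4 + 4)*11 = 14*11 = 154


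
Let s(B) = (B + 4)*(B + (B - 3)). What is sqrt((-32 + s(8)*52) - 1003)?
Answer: sqrt(7077) ≈ 84.125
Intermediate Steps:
s(B) = (-3 + 2*B)*(4 + B) (s(B) = (4 + B)*(B + (-3 + B)) = (4 + B)*(-3 + 2*B) = (-3 + 2*B)*(4 + B))
sqrt((-32 + s(8)*52) - 1003) = sqrt((-32 + (-12 + 2*8**2 + 5*8)*52) - 1003) = sqrt((-32 + (-12 + 2*64 + 40)*52) - 1003) = sqrt((-32 + (-12 + 128 + 40)*52) - 1003) = sqrt((-32 + 156*52) - 1003) = sqrt((-32 + 8112) - 1003) = sqrt(8080 - 1003) = sqrt(7077)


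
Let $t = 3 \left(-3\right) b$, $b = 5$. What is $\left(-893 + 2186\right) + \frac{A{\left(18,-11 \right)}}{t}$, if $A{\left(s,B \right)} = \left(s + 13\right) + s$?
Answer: $\frac{58136}{45} \approx 1291.9$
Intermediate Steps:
$A{\left(s,B \right)} = 13 + 2 s$ ($A{\left(s,B \right)} = \left(13 + s\right) + s = 13 + 2 s$)
$t = -45$ ($t = 3 \left(-3\right) 5 = \left(-9\right) 5 = -45$)
$\left(-893 + 2186\right) + \frac{A{\left(18,-11 \right)}}{t} = \left(-893 + 2186\right) + \frac{13 + 2 \cdot 18}{-45} = 1293 + \left(13 + 36\right) \left(- \frac{1}{45}\right) = 1293 + 49 \left(- \frac{1}{45}\right) = 1293 - \frac{49}{45} = \frac{58136}{45}$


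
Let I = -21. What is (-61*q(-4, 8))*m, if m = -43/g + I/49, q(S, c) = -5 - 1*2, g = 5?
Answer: -19276/5 ≈ -3855.2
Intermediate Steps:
q(S, c) = -7 (q(S, c) = -5 - 2 = -7)
m = -316/35 (m = -43/5 - 21/49 = -43*⅕ - 21*1/49 = -43/5 - 3/7 = -316/35 ≈ -9.0286)
(-61*q(-4, 8))*m = -61*(-7)*(-316/35) = 427*(-316/35) = -19276/5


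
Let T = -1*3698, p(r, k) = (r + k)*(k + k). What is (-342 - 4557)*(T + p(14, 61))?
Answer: -26709348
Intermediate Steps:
p(r, k) = 2*k*(k + r) (p(r, k) = (k + r)*(2*k) = 2*k*(k + r))
T = -3698
(-342 - 4557)*(T + p(14, 61)) = (-342 - 4557)*(-3698 + 2*61*(61 + 14)) = -4899*(-3698 + 2*61*75) = -4899*(-3698 + 9150) = -4899*5452 = -26709348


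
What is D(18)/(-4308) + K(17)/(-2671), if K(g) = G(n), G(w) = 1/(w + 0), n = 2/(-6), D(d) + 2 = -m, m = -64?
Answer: -76339/5753334 ≈ -0.013269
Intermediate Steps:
D(d) = 62 (D(d) = -2 - 1*(-64) = -2 + 64 = 62)
n = -1/3 (n = 2*(-1/6) = -1/3 ≈ -0.33333)
G(w) = 1/w
K(g) = -3 (K(g) = 1/(-1/3) = -3)
D(18)/(-4308) + K(17)/(-2671) = 62/(-4308) - 3/(-2671) = 62*(-1/4308) - 3*(-1/2671) = -31/2154 + 3/2671 = -76339/5753334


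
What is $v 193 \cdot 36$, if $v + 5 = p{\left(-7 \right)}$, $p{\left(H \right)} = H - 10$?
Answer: $-152856$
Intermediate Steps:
$p{\left(H \right)} = -10 + H$
$v = -22$ ($v = -5 - 17 = -22$)
$v 193 \cdot 36 = \left(-22\right) 193 \cdot 36 = \left(-4246\right) 36 = -152856$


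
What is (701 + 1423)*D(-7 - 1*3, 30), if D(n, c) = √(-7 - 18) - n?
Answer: 21240 + 10620*I ≈ 21240.0 + 10620.0*I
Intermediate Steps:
D(n, c) = -n + 5*I (D(n, c) = √(-25) - n = 5*I - n = -n + 5*I)
(701 + 1423)*D(-7 - 1*3, 30) = (701 + 1423)*(-(-7 - 1*3) + 5*I) = 2124*(-(-7 - 3) + 5*I) = 2124*(-1*(-10) + 5*I) = 2124*(10 + 5*I) = 21240 + 10620*I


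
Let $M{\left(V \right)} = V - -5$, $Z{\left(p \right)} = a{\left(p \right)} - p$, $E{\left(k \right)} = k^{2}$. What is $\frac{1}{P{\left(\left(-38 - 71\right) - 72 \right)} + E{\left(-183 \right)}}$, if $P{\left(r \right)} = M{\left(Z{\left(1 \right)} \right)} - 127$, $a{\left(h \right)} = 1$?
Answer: $\frac{1}{33367} \approx 2.997 \cdot 10^{-5}$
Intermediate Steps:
$Z{\left(p \right)} = 1 - p$
$M{\left(V \right)} = 5 + V$ ($M{\left(V \right)} = V + 5 = 5 + V$)
$P{\left(r \right)} = -122$ ($P{\left(r \right)} = \left(5 + \left(1 - 1\right)\right) - 127 = \left(5 + 0\right) - 127 = 5 - 127 = -122$)
$\frac{1}{P{\left(\left(-38 - 71\right) - 72 \right)} + E{\left(-183 \right)}} = \frac{1}{-122 + \left(-183\right)^{2}} = \frac{1}{-122 + 33489} = \frac{1}{33367}$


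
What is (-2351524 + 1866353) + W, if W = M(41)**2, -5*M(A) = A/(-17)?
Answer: -3505358794/7225 ≈ -4.8517e+5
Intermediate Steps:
M(A) = A/85 (M(A) = -A/(5*(-17)) = -A*(-1)/(5*17) = -(-1)*A/85 = A/85)
W = 1681/7225 (W = ((1/85)*41)**2 = (41/85)**2 = 1681/7225 ≈ 0.23266)
(-2351524 + 1866353) + W = (-2351524 + 1866353) + 1681/7225 = -485171 + 1681/7225 = -3505358794/7225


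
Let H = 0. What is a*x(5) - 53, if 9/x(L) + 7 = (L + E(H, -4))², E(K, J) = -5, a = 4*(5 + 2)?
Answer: -89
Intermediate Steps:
a = 28 (a = 4*7 = 28)
x(L) = 9/(-7 + (-5 + L)²) (x(L) = 9/(-7 + (L - 5)²) = 9/(-7 + (-5 + L)²))
a*x(5) - 53 = 28*(9/(-7 + (-5 + 5)²)) - 53 = 28*(9/(-7 + 0²)) - 53 = 28*(9/(-7 + 0)) - 53 = 28*(9/(-7)) - 53 = 28*(9*(-⅐)) - 53 = 28*(-9/7) - 53 = -36 - 53 = -89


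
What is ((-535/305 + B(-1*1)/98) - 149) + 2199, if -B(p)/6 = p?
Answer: 6122390/2989 ≈ 2048.3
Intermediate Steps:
B(p) = -6*p
((-535/305 + B(-1*1)/98) - 149) + 2199 = ((-535/305 - (-6)/98) - 149) + 2199 = ((-535*1/305 - 6*(-1)*(1/98)) - 149) + 2199 = ((-107/61 + 6*(1/98)) - 149) + 2199 = ((-107/61 + 3/49) - 149) + 2199 = (-5060/2989 - 149) + 2199 = -450421/2989 + 2199 = 6122390/2989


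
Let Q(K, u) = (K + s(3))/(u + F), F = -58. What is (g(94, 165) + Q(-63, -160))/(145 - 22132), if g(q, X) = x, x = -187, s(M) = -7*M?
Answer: 20341/2396583 ≈ 0.0084875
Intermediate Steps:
g(q, X) = -187
Q(K, u) = (-21 + K)/(-58 + u) (Q(K, u) = (K - 7*3)/(u - 58) = (K - 21)/(-58 + u) = (-21 + K)/(-58 + u))
(g(94, 165) + Q(-63, -160))/(145 - 22132) = (-187 + (-21 - 63)/(-58 - 160))/(145 - 22132) = (-187 - 84/(-218))/(-21987) = (-187 - 1/218*(-84))*(-1/21987) = (-187 + 42/109)*(-1/21987) = -20341/109*(-1/21987) = 20341/2396583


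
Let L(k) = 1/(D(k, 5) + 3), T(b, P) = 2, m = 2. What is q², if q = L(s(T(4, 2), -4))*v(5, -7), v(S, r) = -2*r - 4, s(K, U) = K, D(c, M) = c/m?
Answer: 25/4 ≈ 6.2500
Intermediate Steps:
D(c, M) = c/2
v(S, r) = -4 - 2*r
L(k) = 1/(3 + k/2) (L(k) = 1/(k/2 + 3) = 1/(3 + k/2))
q = 5/2 (q = (2/(6 + 2))*(-4 - 2*(-7)) = (2/8)*(-4 + 14) = (2*(⅛))*10 = (¼)*10 = 5/2 ≈ 2.5000)
q² = (5/2)² = 25/4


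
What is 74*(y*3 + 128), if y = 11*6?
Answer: 24124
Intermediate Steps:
y = 66
74*(y*3 + 128) = 74*(66*3 + 128) = 74*(198 + 128) = 74*326 = 24124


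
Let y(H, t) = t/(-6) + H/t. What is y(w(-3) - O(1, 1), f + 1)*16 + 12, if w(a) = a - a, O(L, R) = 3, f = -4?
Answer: 36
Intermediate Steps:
w(a) = 0
y(H, t) = -t/6 + H/t (y(H, t) = t*(-1/6) + H/t = -t/6 + H/t)
y(w(-3) - O(1, 1), f + 1)*16 + 12 = (-(-4 + 1)/6 + (0 - 1*3)/(-4 + 1))*16 + 12 = (-1/6*(-3) + (0 - 3)/(-3))*16 + 12 = (1/2 - 3*(-1/3))*16 + 12 = (1/2 + 1)*16 + 12 = (3/2)*16 + 12 = 24 + 12 = 36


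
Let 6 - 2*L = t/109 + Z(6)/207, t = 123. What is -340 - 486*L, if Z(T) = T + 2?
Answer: -3796595/2507 ≈ -1514.4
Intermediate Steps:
Z(T) = 2 + T
L = 109045/45126 (L = 3 - (123/109 + (2 + 6)/207)/2 = 3 - (123*(1/109) + 8*(1/207))/2 = 3 - (123/109 + 8/207)/2 = 3 - ½*26333/22563 = 3 - 26333/45126 = 109045/45126 ≈ 2.4165)
-340 - 486*L = -340 - 486*109045/45126 = -340 - 2944215/2507 = -3796595/2507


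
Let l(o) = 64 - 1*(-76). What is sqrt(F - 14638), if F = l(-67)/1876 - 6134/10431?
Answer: I*sqrt(794430596660897)/232959 ≈ 120.99*I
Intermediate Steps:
l(o) = 140 (l(o) = 64 + 76 = 140)
F = -358823/698877 (F = 140/1876 - 6134/10431 = 140*(1/1876) - 6134*1/10431 = 5/67 - 6134/10431 = -358823/698877 ≈ -0.51343)
sqrt(F - 14638) = sqrt(-358823/698877 - 14638) = sqrt(-10230520349/698877) = I*sqrt(794430596660897)/232959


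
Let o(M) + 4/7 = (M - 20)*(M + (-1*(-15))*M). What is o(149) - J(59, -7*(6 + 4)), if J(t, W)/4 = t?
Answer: 2151096/7 ≈ 3.0730e+5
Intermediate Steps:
J(t, W) = 4*t
o(M) = -4/7 + 16*M*(-20 + M) (o(M) = -4/7 + (M - 20)*(M + (-1*(-15))*M) = -4/7 + (-20 + M)*(M + 15*M) = -4/7 + (-20 + M)*(16*M) = -4/7 + 16*M*(-20 + M))
o(149) - J(59, -7*(6 + 4)) = (-4/7 - 320*149 + 16*149²) - 4*59 = (-4/7 - 47680 + 16*22201) - 1*236 = (-4/7 - 47680 + 355216) - 236 = 2152748/7 - 236 = 2151096/7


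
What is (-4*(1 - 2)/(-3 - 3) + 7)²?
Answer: 361/9 ≈ 40.111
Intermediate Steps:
(-4*(1 - 2)/(-3 - 3) + 7)² = (-(-4)/(-6) + 7)² = (-(-4)*(-1)/6 + 7)² = (-4*⅙ + 7)² = (-⅔ + 7)² = (19/3)² = 361/9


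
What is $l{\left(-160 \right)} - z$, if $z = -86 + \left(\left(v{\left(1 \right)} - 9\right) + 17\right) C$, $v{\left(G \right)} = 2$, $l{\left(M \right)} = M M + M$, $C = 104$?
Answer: $24486$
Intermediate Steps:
$l{\left(M \right)} = M + M^{2}$ ($l{\left(M \right)} = M^{2} + M = M + M^{2}$)
$z = 954$ ($z = -86 + \left(\left(2 - 9\right) + 17\right) 104 = -86 + \left(-7 + 17\right) 104 = -86 + 10 \cdot 104 = -86 + 1040 = 954$)
$l{\left(-160 \right)} - z = - 160 \left(1 - 160\right) - 954 = \left(-160\right) \left(-159\right) - 954 = 25440 - 954 = 24486$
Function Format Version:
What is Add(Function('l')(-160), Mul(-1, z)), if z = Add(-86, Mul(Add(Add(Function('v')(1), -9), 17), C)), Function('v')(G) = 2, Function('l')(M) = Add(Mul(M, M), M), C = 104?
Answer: 24486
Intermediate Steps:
Function('l')(M) = Add(M, Pow(M, 2)) (Function('l')(M) = Add(Pow(M, 2), M) = Add(M, Pow(M, 2)))
z = 954 (z = Add(-86, Mul(Add(Add(2, -9), 17), 104)) = Add(-86, Mul(Add(-7, 17), 104)) = Add(-86, Mul(10, 104)) = Add(-86, 1040) = 954)
Add(Function('l')(-160), Mul(-1, z)) = Add(Mul(-160, Add(1, -160)), Mul(-1, 954)) = Add(Mul(-160, -159), -954) = Add(25440, -954) = 24486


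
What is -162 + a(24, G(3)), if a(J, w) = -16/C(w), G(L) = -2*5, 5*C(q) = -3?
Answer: -406/3 ≈ -135.33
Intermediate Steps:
C(q) = -⅗ (C(q) = (⅕)*(-3) = -⅗)
G(L) = -10
a(J, w) = 80/3 (a(J, w) = -16/(-⅗) = -16*(-5/3) = 80/3)
-162 + a(24, G(3)) = -162 + 80/3 = -406/3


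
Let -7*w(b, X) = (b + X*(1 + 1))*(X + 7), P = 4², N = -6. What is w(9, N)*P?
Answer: 48/7 ≈ 6.8571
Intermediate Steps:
P = 16
w(b, X) = -(7 + X)*(b + 2*X)/7 (w(b, X) = -(b + X*(1 + 1))*(X + 7)/7 = -(b + X*2)*(7 + X)/7 = -(b + 2*X)*(7 + X)/7 = -(7 + X)*(b + 2*X)/7)
w(9, N)*P = (-1*9 - 2*(-6) - 2/7*(-6)² - ⅐*(-6)*9)*16 = (-9 + 12 - 2/7*36 + 54/7)*16 = (-9 + 12 - 72/7 + 54/7)*16 = (3/7)*16 = 48/7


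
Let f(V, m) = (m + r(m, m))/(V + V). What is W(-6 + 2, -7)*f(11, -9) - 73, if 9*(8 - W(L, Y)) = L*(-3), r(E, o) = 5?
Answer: -2449/33 ≈ -74.212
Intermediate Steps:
f(V, m) = (5 + m)/(2*V) (f(V, m) = (m + 5)/(V + V) = (5 + m)/((2*V)) = (5 + m)*(1/(2*V)) = (5 + m)/(2*V))
W(L, Y) = 8 + L/3 (W(L, Y) = 8 - L*(-3)/9 = 8 - (-1)*L/3 = 8 + L/3)
W(-6 + 2, -7)*f(11, -9) - 73 = (8 + (-6 + 2)/3)*((1/2)*(5 - 9)/11) - 73 = (8 + (1/3)*(-4))*((1/2)*(1/11)*(-4)) - 73 = (8 - 4/3)*(-2/11) - 73 = (20/3)*(-2/11) - 73 = -40/33 - 73 = -2449/33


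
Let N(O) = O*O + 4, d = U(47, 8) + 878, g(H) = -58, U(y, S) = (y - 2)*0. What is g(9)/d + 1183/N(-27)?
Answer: 498080/321787 ≈ 1.5479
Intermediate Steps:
U(y, S) = 0 (U(y, S) = (-2 + y)*0 = 0)
d = 878 (d = 0 + 878 = 878)
N(O) = 4 + O² (N(O) = O² + 4 = 4 + O²)
g(9)/d + 1183/N(-27) = -58/878 + 1183/(4 + (-27)²) = -58*1/878 + 1183/(4 + 729) = -29/439 + 1183/733 = 498080/321787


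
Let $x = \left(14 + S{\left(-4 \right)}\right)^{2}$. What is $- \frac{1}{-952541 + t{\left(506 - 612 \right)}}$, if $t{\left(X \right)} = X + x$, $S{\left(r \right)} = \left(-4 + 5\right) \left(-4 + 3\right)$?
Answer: $\frac{1}{952478} \approx 1.0499 \cdot 10^{-6}$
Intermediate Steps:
$S{\left(r \right)} = -1$ ($S{\left(r \right)} = 1 \left(-1\right) = -1$)
$x = 169$ ($x = \left(14 - 1\right)^{2} = 13^{2} = 169$)
$t{\left(X \right)} = 169 + X$ ($t{\left(X \right)} = X + 169 = 169 + X$)
$- \frac{1}{-952541 + t{\left(506 - 612 \right)}} = - \frac{1}{-952541 + \left(169 + \left(506 - 612\right)\right)} = - \frac{1}{-952541 + \left(169 - 106\right)} = - \frac{1}{-952541 + 63} = - \frac{1}{-952478} = \left(-1\right) \left(- \frac{1}{952478}\right) = \frac{1}{952478}$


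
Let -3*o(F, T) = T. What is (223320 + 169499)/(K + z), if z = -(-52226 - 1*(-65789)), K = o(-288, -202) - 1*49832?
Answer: -1178457/189983 ≈ -6.2030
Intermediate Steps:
o(F, T) = -T/3
K = -149294/3 (K = -⅓*(-202) - 1*49832 = 202/3 - 49832 = -149294/3 ≈ -49765.)
z = -13563 (z = -(-52226 + 65789) = -1*13563 = -13563)
(223320 + 169499)/(K + z) = (223320 + 169499)/(-149294/3 - 13563) = 392819/(-189983/3) = 392819*(-3/189983) = -1178457/189983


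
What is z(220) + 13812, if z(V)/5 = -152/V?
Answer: 151894/11 ≈ 13809.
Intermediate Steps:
z(V) = -760/V (z(V) = 5*(-152/V) = -760/V)
z(220) + 13812 = -760/220 + 13812 = -760*1/220 + 13812 = -38/11 + 13812 = 151894/11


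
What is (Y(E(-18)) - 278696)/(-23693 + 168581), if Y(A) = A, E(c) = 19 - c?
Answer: -278659/144888 ≈ -1.9233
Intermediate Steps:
(Y(E(-18)) - 278696)/(-23693 + 168581) = ((19 - 1*(-18)) - 278696)/(-23693 + 168581) = ((19 + 18) - 278696)/144888 = (37 - 278696)*(1/144888) = -278659*1/144888 = -278659/144888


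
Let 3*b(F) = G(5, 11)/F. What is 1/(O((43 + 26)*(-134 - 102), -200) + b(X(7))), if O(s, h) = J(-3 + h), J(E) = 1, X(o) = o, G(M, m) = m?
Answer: 21/32 ≈ 0.65625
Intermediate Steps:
O(s, h) = 1
b(F) = 11/(3*F) (b(F) = (11/F)/3 = 11/(3*F))
1/(O((43 + 26)*(-134 - 102), -200) + b(X(7))) = 1/(1 + (11/3)/7) = 1/(1 + (11/3)*(1/7)) = 1/(1 + 11/21) = 1/(32/21) = 21/32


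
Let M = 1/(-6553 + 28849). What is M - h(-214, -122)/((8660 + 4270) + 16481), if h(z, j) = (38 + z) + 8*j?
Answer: 25714403/655747656 ≈ 0.039214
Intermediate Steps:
h(z, j) = 38 + z + 8*j
M = 1/22296 ≈ 4.4851e-5
M - h(-214, -122)/((8660 + 4270) + 16481) = 1/22296 - (38 - 214 + 8*(-122))/((8660 + 4270) + 16481) = 1/22296 - (38 - 214 - 976)/(12930 + 16481) = 1/22296 - (-1152)/29411 = 1/22296 - 1*(-1152/29411) = 1/22296 + 1152/29411 = 25714403/655747656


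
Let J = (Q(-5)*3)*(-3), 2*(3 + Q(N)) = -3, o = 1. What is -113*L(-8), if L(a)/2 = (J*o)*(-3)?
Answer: 27459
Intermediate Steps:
Q(N) = -9/2 (Q(N) = -3 + (1/2)*(-3) = -3 - 3/2 = -9/2)
J = 81/2 (J = -9/2*3*(-3) = -27/2*(-3) = 81/2 ≈ 40.500)
L(a) = -243 (L(a) = 2*(((81/2)*1)*(-3)) = 2*((81/2)*(-3)) = 2*(-243/2) = -243)
-113*L(-8) = -113*(-243) = 27459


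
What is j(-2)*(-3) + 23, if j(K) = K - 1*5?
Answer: 44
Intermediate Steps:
j(K) = -5 + K (j(K) = K - 5 = -5 + K)
j(-2)*(-3) + 23 = (-5 - 2)*(-3) + 23 = -7*(-3) + 23 = 21 + 23 = 44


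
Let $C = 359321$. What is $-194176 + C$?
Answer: $165145$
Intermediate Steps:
$-194176 + C = -194176 + 359321 = 165145$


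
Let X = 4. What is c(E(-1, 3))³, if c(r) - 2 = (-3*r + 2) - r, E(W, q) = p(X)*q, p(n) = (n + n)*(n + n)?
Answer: -445943744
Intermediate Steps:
p(n) = 4*n² (p(n) = (2*n)*(2*n) = 4*n²)
E(W, q) = 64*q (E(W, q) = (4*4²)*q = (4*16)*q = 64*q)
c(r) = 4 - 4*r (c(r) = 2 + ((-3*r + 2) - r) = 2 + ((2 - 3*r) - r) = 2 + (2 - 4*r) = 4 - 4*r)
c(E(-1, 3))³ = (4 - 256*3)³ = (4 - 4*192)³ = (4 - 768)³ = (-764)³ = -445943744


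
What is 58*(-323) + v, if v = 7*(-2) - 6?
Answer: -18754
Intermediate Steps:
v = -20 (v = -14 - 6 = -20)
58*(-323) + v = 58*(-323) - 20 = -18734 - 20 = -18754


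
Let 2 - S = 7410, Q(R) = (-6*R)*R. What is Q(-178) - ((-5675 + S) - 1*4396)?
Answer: -172625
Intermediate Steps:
Q(R) = -6*R²
S = -7408 (S = 2 - 1*7410 = 2 - 7410 = -7408)
Q(-178) - ((-5675 + S) - 1*4396) = -6*(-178)² - ((-5675 - 7408) - 1*4396) = -6*31684 - (-13083 - 4396) = -190104 - 1*(-17479) = -190104 + 17479 = -172625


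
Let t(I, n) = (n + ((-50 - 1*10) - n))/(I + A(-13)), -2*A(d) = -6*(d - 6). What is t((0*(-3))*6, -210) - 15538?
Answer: -295202/19 ≈ -15537.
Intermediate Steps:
A(d) = -18 + 3*d (A(d) = -(-3)*(d - 6) = -(-3)*(-6 + d) = -(36 - 6*d)/2 = -18 + 3*d)
t(I, n) = -60/(-57 + I) (t(I, n) = (n + ((-50 - 1*10) - n))/(I + (-18 + 3*(-13))) = (n + ((-50 - 10) - n))/(I + (-18 - 39)) = (n + (-60 - n))/(I - 57) = -60/(-57 + I))
t((0*(-3))*6, -210) - 15538 = -60/(-57 + (0*(-3))*6) - 15538 = -60/(-57 + 0*6) - 15538 = -60/(-57 + 0) - 15538 = -60/(-57) - 15538 = -60*(-1/57) - 15538 = 20/19 - 15538 = -295202/19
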